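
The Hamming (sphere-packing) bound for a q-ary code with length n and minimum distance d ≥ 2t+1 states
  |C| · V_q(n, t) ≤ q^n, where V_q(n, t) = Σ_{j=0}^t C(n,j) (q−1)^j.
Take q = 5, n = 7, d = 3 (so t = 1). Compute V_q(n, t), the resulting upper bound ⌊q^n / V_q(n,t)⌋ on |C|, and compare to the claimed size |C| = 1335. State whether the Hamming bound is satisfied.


V_q(n, t) = 29, q^n = 78125, Hamming bound = 2693, |C| = 1335 ≤ bound (satisfied).

Step 1: Compute V_q(n, t) = Σ_{j=0}^1 C(n, j) (q−1)^j.
  j = 0: C(7,0)·(4)^0 = 1·1 = 1.
  j = 1: C(7,1)·(4)^1 = 7·4 = 28.
  V_q(n, t) = 1 + 28 = 29.
Step 2: q^n = 5^7 = 78125.
Step 3: Hamming bound ⌊q^n / V_q(n,t)⌋ = ⌊78125/29⌋ = 2693.
Step 4: Compare |C| = 1335 to 2693: satisfied.
The claimed |C| lies below the Hamming bound.


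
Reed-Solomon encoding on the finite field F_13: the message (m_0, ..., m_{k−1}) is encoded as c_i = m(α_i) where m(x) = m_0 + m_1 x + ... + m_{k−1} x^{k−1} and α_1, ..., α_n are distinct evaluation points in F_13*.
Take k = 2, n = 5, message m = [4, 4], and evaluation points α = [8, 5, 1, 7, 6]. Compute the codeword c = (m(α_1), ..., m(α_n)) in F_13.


c = [10, 11, 8, 6, 2]

Message polynomial: m(x) = 4 + 4·x (mod 13).
For each evaluation point α_i, compute m(α_i) mod 13:
  α_1 = 8: Horner steps 4 → 10, so m(8) = 10.
  α_2 = 5: Horner steps 4 → 11, so m(5) = 11.
  α_3 = 1: Horner steps 4 → 8, so m(1) = 8.
  α_4 = 7: Horner steps 4 → 6, so m(7) = 6.
  α_5 = 6: Horner steps 4 → 2, so m(6) = 2.
Codeword c = [10, 11, 8, 6, 2] ∈ F_13^5.


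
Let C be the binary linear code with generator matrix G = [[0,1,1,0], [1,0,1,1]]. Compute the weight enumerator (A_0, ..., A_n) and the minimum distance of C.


Weight distribution: A_0 = 1, A_2 = 1, A_3 = 2. Minimum distance d = 2.

Enumerate all 2^2 = 4 messages m ∈ F_2^2.
For each, compute codeword c = mG in F_2^4, then tally its weight.
  m = 00 → c = 0000, weight = 0.
  m = 10 → c = 0110, weight = 2.
  m = 01 → c = 1011, weight = 3.
  m = 11 → c = 1101, weight = 3.
Tally weights:
  weight 0: 1 codewords.
  weight 2: 1 codewords.
  weight 3: 2 codewords.
Minimum distance d = smallest w > 0 with A_w > 0 = 2.
Sanity: Σ A_w = 4 = 2^2 = 4 ✓.


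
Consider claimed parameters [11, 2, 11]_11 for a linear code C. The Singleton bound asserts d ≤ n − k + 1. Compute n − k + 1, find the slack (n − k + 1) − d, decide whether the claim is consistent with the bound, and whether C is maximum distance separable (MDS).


Singleton RHS = n − k + 1 = 10, slack = -1, bound violated (no such code; not MDS).

Singleton bound: d ≤ n − k + 1.
Here n = 11, k = 2, so n − k + 1 = 10.
Given d = 11, check d ≤ 10: NO.
Slack = (n − k + 1) − d = -1.
The slack is negative: d = 11 exceeds n − k + 1 = 10 by 1, so the Singleton bound is violated and no linear [11, 2, 11]_11 code can exist. In particular it is not MDS (MDS requires d = n − k + 1 exactly).
Description: the claimed parameters are [11, 2, 11]_11; such a code would be impossible (violates the Singleton bound).


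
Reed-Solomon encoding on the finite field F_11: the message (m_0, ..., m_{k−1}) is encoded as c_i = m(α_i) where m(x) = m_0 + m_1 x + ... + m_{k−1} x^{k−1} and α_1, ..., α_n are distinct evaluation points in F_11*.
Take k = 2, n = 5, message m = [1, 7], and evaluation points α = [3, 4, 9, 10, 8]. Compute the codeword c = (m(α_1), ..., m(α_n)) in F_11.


c = [0, 7, 9, 5, 2]

Message polynomial: m(x) = 1 + 7·x (mod 11).
For each evaluation point α_i, compute m(α_i) mod 11:
  α_1 = 3: Horner steps 7 → 0, so m(3) = 0.
  α_2 = 4: Horner steps 7 → 7, so m(4) = 7.
  α_3 = 9: Horner steps 7 → 9, so m(9) = 9.
  α_4 = 10: Horner steps 7 → 5, so m(10) = 5.
  α_5 = 8: Horner steps 7 → 2, so m(8) = 2.
Codeword c = [0, 7, 9, 5, 2] ∈ F_11^5.


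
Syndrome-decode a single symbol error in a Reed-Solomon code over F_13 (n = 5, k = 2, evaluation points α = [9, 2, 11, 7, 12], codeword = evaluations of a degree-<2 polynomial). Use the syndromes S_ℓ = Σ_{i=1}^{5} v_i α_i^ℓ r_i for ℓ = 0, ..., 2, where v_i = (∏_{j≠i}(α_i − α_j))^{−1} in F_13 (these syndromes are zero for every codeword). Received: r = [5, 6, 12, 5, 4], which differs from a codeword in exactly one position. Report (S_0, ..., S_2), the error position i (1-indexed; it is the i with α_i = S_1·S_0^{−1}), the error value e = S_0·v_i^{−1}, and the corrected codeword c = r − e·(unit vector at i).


S = (7, 11, 8), error at position 1, error magnitude e = 3, c = [2, 6, 12, 5, 4].

Step 1: column multipliers v_i = (∏_{j≠i}(α_i − α_j))^{−1} mod 13.
  i = 1 (α = 9): (9−2)(9−11)(9−7)(9−12) = 7·(−2)·2·(−3) = 84 ≡ 6, so v_1 = 6^{−1} = 11 (mod 13).
  i = 2 (α = 2): (2−9)(2−11)(2−7)(2−12) = (−7)·(−9)·(−5)·(−10) = 3150 ≡ 4, so v_2 = 4^{−1} = 10 (mod 13).
  i = 3 (α = 11): (11−9)(11−2)(11−7)(11−12) = 2·9·4·(−1) = −72 ≡ 6, so v_3 = 6^{−1} = 11 (mod 13).
  i = 4 (α = 7): (7−9)(7−2)(7−11)(7−12) = (−2)·5·(−4)·(−5) = −200 ≡ 8, so v_4 = 8^{−1} = 5 (mod 13).
  i = 5 (α = 12): (12−9)(12−2)(12−11)(12−7) = 3·10·1·5 = 150 ≡ 7, so v_5 = 7^{−1} = 2 (mod 13).
  v = [11, 10, 11, 5, 2].
Step 2: syndromes of r = [5, 6, 12, 5, 4] (all sums mod 13).
  S_0 = Σ v_i r_i = 11·5 + 10·6 + 11·12 + 5·5 + 2·4 = 280 ≡ 7.
  S_1 = Σ v_i α_i r_i = 11·9·5 + 10·2·6 + 11·11·12 + 5·7·5 + 2·12·4 = 2338 ≡ 11.
  α_i^2 mod 13 = [3, 4, 4, 10, 1].
  S_2 = Σ v_i α_i^2 r_i = 11·3·5 + 10·4·6 + 11·4·12 + 5·10·5 + 2·1·4 = 1191 ≡ 8.
  S = (7, 11, 8) ≠ 0, so r is not a codeword (an error is present).
Step 3: locate the error. For a single error e at position i, S_ℓ = v_i·e·α_i^ℓ, so α_err = S_1/S_0.
  S_0^{−1} = 7^{−1} = 2 (mod 13), so α_err = 11·2 = 22 ≡ 9 = α_1. Error position i = 1.
  Consistency check: S_2/S_1 = 8·6 = 48 ≡ 9 = α_err ✓ (single-error assumption holds).
Step 4: error magnitude e = S_0/v_1 = S_0·∏_{j≠1}(α_1 − α_j) = 7·6 = 42 ≡ 3 (mod 13).
Step 5: correct position 1: c_1 = r_1 − e = 5 − 3 ≡ 2 (mod 13). Hence c = [2, 6, 12, 5, 4].
  Check: interpolating c through the α_i gives m(x) = 9 + 5·x (degree < 2) with m(α_i) = c_i for every i, so c is indeed a codeword.


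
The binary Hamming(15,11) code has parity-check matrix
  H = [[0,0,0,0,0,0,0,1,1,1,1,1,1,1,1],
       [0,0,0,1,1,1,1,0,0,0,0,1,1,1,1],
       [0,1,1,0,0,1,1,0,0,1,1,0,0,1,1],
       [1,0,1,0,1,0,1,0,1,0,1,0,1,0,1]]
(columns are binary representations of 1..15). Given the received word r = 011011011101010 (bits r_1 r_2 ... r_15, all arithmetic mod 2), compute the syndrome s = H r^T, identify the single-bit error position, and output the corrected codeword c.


s = (1, 0, 1, 1)^T, error position = 11, corrected codeword c = 011011011111010

Compute s = H r^T mod 2 one row at a time:
  s_1 = 1 + 1 + 1 + 0 + 1 + 0 + 1 + 0 = 5 ≡ 1 (mod 2).
  s_2 = 0 + 1 + 1 + 0 + 1 + 0 + 1 + 0 = 4 ≡ 0 (mod 2).
  s_3 = 1 + 1 + 1 + 0 + 1 + 0 + 1 + 0 = 5 ≡ 1 (mod 2).
  s_4 = 0 + 1 + 1 + 0 + 1 + 0 + 0 + 0 = 3 ≡ 1 (mod 2).
s = (1, 0, 1, 1)^T — this equals column 11 of H (binary 1011), so error is at position 11.
Correct: flip bit 11 of r = 011011011101010 to get c = 011011011111010.


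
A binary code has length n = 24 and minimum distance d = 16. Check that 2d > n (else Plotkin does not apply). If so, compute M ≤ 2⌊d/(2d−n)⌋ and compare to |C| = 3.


Plotkin bound M ≤ 4; given |C| = 3 ≤ bound (satisfied).

Check applicability: 2d = 32, n = 24.
2d − n = 8 > 0, so Plotkin applies.
Compute d/(2d−n) = 16/8 ≈ 2.0000.
⌊d/(2d−n)⌋ = 2.
Plotkin bound: M ≤ 2·2 = 4.
Given |C| = 3, check: satisfied.
This |C| is below the Plotkin bound.


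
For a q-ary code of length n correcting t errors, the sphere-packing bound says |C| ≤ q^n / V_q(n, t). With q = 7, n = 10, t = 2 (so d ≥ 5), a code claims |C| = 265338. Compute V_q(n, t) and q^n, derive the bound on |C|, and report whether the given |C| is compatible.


V_q(n, t) = 1681, q^n = 282475249, Hamming bound = 168040, |C| = 265338 > bound (violated).

Step 1: Compute V_q(n, t) = Σ_{j=0}^2 C(n, j) (q−1)^j.
  j = 0: C(10,0)·(6)^0 = 1·1 = 1.
  j = 1: C(10,1)·(6)^1 = 10·6 = 60.
  j = 2: C(10,2)·(6)^2 = 45·36 = 1620.
  V_q(n, t) = 1 + 60 + 1620 = 1681.
Step 2: q^n = 7^10 = 282475249.
Step 3: Hamming bound ⌊q^n / V_q(n,t)⌋ = ⌊282475249/1681⌋ = 168040.
Step 4: Compare |C| = 265338 to 168040: violated.
The claimed |C| lies above the Hamming bound, so no 7-ary code of length 10 with d ≥ 5 can have 265338 codewords.


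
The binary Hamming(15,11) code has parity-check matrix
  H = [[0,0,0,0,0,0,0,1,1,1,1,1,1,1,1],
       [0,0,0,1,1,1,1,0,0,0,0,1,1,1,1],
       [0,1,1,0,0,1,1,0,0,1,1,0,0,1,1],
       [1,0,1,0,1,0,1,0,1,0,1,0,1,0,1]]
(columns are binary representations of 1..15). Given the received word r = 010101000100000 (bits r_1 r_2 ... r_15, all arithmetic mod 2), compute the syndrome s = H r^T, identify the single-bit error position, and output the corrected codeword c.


s = (1, 0, 1, 0)^T, error position = 10, corrected codeword c = 010101000000000

Compute s = H r^T mod 2 one row at a time:
  s_1 = 0 + 0 + 1 + 0 + 0 + 0 + 0 + 0 = 1 ≡ 1 (mod 2).
  s_2 = 1 + 0 + 1 + 0 + 0 + 0 + 0 + 0 = 2 ≡ 0 (mod 2).
  s_3 = 1 + 0 + 1 + 0 + 1 + 0 + 0 + 0 = 3 ≡ 1 (mod 2).
  s_4 = 0 + 0 + 0 + 0 + 0 + 0 + 0 + 0 = 0 ≡ 0 (mod 2).
s = (1, 0, 1, 0)^T — this equals column 10 of H (binary 1010), so error is at position 10.
Correct: flip bit 10 of r = 010101000100000 to get c = 010101000000000.


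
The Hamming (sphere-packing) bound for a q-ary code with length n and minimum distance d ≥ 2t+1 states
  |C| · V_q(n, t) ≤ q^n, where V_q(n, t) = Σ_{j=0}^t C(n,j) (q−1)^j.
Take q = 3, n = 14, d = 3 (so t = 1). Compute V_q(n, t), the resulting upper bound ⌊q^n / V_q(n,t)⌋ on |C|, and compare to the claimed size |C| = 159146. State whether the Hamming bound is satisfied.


V_q(n, t) = 29, q^n = 4782969, Hamming bound = 164929, |C| = 159146 ≤ bound (satisfied).

Step 1: Compute V_q(n, t) = Σ_{j=0}^1 C(n, j) (q−1)^j.
  j = 0: C(14,0)·(2)^0 = 1·1 = 1.
  j = 1: C(14,1)·(2)^1 = 14·2 = 28.
  V_q(n, t) = 1 + 28 = 29.
Step 2: q^n = 3^14 = 4782969.
Step 3: Hamming bound ⌊q^n / V_q(n,t)⌋ = ⌊4782969/29⌋ = 164929.
Step 4: Compare |C| = 159146 to 164929: satisfied.
The claimed |C| lies below the Hamming bound.


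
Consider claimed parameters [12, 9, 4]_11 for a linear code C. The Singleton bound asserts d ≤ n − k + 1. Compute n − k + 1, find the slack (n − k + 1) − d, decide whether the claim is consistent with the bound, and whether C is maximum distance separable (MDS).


Singleton RHS = n − k + 1 = 4, slack = 0, bound satisfied, MDS.

Singleton bound: d ≤ n − k + 1.
Here n = 12, k = 9, so n − k + 1 = 4.
Given d = 4, check d ≤ 4: YES.
Slack = (n − k + 1) − d = 0.
The code is MDS (slack = 0).
Description: the claimed parameters are [12, 9, 4]_11; such a code would be MDS (meets Singleton bound).


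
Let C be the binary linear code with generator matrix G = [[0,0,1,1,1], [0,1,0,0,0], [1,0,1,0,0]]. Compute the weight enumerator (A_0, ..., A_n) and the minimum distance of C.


Weight distribution: A_0 = 1, A_1 = 1, A_2 = 1, A_3 = 3, A_4 = 2. Minimum distance d = 1.

Enumerate all 2^3 = 8 messages m ∈ F_2^3.
For each, compute codeword c = mG in F_2^5, then tally its weight.
  m = 000 → c = 00000, weight = 0.
  m = 100 → c = 00111, weight = 3.
  m = 010 → c = 01000, weight = 1.
  m = 110 → c = 01111, weight = 4.
  m = 001 → c = 10100, weight = 2.
  m = 101 → c = 10011, weight = 3.
  m = 011 → c = 11100, weight = 3.
  m = 111 → c = 11011, weight = 4.
Tally weights:
  weight 0: 1 codewords.
  weight 1: 1 codewords.
  weight 2: 1 codewords.
  weight 3: 3 codewords.
  weight 4: 2 codewords.
Minimum distance d = smallest w > 0 with A_w > 0 = 1.
Sanity: Σ A_w = 8 = 2^3 = 8 ✓.


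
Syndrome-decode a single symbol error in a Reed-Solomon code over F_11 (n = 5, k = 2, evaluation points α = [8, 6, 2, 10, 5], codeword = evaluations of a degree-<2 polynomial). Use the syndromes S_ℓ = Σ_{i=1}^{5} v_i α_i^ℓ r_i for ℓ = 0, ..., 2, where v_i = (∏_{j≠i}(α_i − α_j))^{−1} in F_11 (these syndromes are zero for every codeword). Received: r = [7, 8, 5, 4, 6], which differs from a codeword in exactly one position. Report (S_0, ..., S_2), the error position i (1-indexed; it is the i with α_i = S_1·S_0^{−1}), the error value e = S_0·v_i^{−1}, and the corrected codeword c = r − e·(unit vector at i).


S = (2, 1, 6), error at position 2, error magnitude e = 9, c = [7, 10, 5, 4, 6].

Step 1: column multipliers v_i = (∏_{j≠i}(α_i − α_j))^{−1} mod 11.
  i = 1 (α = 8): (8−6)(8−2)(8−10)(8−5) = 2·6·(−2)·3 = −72 ≡ 5, so v_1 = 5^{−1} = 9 (mod 11).
  i = 2 (α = 6): (6−8)(6−2)(6−10)(6−5) = (−2)·4·(−4)·1 = 32 ≡ 10, so v_2 = 10^{−1} = 10 (mod 11).
  i = 3 (α = 2): (2−8)(2−6)(2−10)(2−5) = (−6)·(−4)·(−8)·(−3) = 576 ≡ 4, so v_3 = 4^{−1} = 3 (mod 11).
  i = 4 (α = 10): (10−8)(10−6)(10−2)(10−5) = 2·4·8·5 = 320 ≡ 1, so v_4 = 1^{−1} = 1 (mod 11).
  i = 5 (α = 5): (5−8)(5−6)(5−2)(5−10) = (−3)·(−1)·3·(−5) = −45 ≡ 10, so v_5 = 10^{−1} = 10 (mod 11).
  v = [9, 10, 3, 1, 10].
Step 2: syndromes of r = [7, 8, 5, 4, 6] (all sums mod 11).
  S_0 = Σ v_i r_i = 9·7 + 10·8 + 3·5 + 1·4 + 10·6 = 222 ≡ 2.
  S_1 = Σ v_i α_i r_i = 9·8·7 + 10·6·8 + 3·2·5 + 1·10·4 + 10·5·6 = 1354 ≡ 1.
  α_i^2 mod 11 = [9, 3, 4, 1, 3].
  S_2 = Σ v_i α_i^2 r_i = 9·9·7 + 10·3·8 + 3·4·5 + 1·1·4 + 10·3·6 = 1051 ≡ 6.
  S = (2, 1, 6) ≠ 0, so r is not a codeword (an error is present).
Step 3: locate the error. For a single error e at position i, S_ℓ = v_i·e·α_i^ℓ, so α_err = S_1/S_0.
  S_0^{−1} = 2^{−1} = 6 (mod 11), so α_err = 1·6 = 6 ≡ 6 = α_2. Error position i = 2.
  Consistency check: S_2/S_1 = 6·1 = 6 ≡ 6 = α_err ✓ (single-error assumption holds).
Step 4: error magnitude e = S_0/v_2 = S_0·∏_{j≠2}(α_2 − α_j) = 2·10 = 20 ≡ 9 (mod 11).
Step 5: correct position 2: c_2 = r_2 − e = 8 − 9 ≡ 10 (mod 11). Hence c = [7, 10, 5, 4, 6].
  Check: interpolating c through the α_i gives m(x) = 8 + 4·x (degree < 2) with m(α_i) = c_i for every i, so c is indeed a codeword.


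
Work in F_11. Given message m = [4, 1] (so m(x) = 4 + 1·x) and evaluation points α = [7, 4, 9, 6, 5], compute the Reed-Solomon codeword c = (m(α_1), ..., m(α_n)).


c = [0, 8, 2, 10, 9]

Message polynomial: m(x) = 4 + 1·x (mod 11).
For each evaluation point α_i, compute m(α_i) mod 11:
  α_1 = 7: Horner steps 1 → 0, so m(7) = 0.
  α_2 = 4: Horner steps 1 → 8, so m(4) = 8.
  α_3 = 9: Horner steps 1 → 2, so m(9) = 2.
  α_4 = 6: Horner steps 1 → 10, so m(6) = 10.
  α_5 = 5: Horner steps 1 → 9, so m(5) = 9.
Codeword c = [0, 8, 2, 10, 9] ∈ F_11^5.


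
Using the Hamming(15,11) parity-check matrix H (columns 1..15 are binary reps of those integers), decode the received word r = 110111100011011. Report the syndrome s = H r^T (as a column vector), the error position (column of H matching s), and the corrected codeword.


s = (0, 1, 0, 1)^T, error position = 5, corrected codeword c = 110101100011011

Compute s = H r^T mod 2 one row at a time:
  s_1 = 0 + 0 + 0 + 1 + 1 + 0 + 1 + 1 = 4 ≡ 0 (mod 2).
  s_2 = 1 + 1 + 1 + 1 + 1 + 0 + 1 + 1 = 7 ≡ 1 (mod 2).
  s_3 = 1 + 0 + 1 + 1 + 0 + 1 + 1 + 1 = 6 ≡ 0 (mod 2).
  s_4 = 1 + 0 + 1 + 1 + 0 + 1 + 0 + 1 = 5 ≡ 1 (mod 2).
s = (0, 1, 0, 1)^T — this equals column 5 of H (binary 0101), so error is at position 5.
Correct: flip bit 5 of r = 110111100011011 to get c = 110101100011011.


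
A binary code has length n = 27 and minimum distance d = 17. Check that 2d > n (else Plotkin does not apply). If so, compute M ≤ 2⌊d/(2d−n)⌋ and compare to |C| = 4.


Plotkin bound M ≤ 4; given |C| = 4 ≤ bound (satisfied).

Check applicability: 2d = 34, n = 27.
2d − n = 7 > 0, so Plotkin applies.
Compute d/(2d−n) = 17/7 ≈ 2.4286.
⌊d/(2d−n)⌋ = 2.
Plotkin bound: M ≤ 2·2 = 4.
Given |C| = 4, check: satisfied.
This |C| is at the Plotkin bound.


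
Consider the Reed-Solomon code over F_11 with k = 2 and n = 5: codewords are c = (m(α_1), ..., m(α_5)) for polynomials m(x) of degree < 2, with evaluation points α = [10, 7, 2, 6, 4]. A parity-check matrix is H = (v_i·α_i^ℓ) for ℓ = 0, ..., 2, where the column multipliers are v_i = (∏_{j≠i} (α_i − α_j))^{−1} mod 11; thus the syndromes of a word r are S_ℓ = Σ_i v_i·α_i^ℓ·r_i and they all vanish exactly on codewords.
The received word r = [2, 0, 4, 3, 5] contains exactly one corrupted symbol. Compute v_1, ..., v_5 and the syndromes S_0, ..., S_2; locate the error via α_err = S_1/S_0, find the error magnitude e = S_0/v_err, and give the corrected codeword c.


S = (8, 10, 7), error at position 5, error magnitude e = 7, c = [2, 0, 4, 3, 9].

Step 1: column multipliers v_i = (∏_{j≠i}(α_i − α_j))^{−1} mod 11.
  i = 1 (α = 10): (10−7)(10−2)(10−6)(10−4) = 3·8·4·6 = 576 ≡ 4, so v_1 = 4^{−1} = 3 (mod 11).
  i = 2 (α = 7): (7−10)(7−2)(7−6)(7−4) = (−3)·5·1·3 = −45 ≡ 10, so v_2 = 10^{−1} = 10 (mod 11).
  i = 3 (α = 2): (2−10)(2−7)(2−6)(2−4) = (−8)·(−5)·(−4)·(−2) = 320 ≡ 1, so v_3 = 1^{−1} = 1 (mod 11).
  i = 4 (α = 6): (6−10)(6−7)(6−2)(6−4) = (−4)·(−1)·4·2 = 32 ≡ 10, so v_4 = 10^{−1} = 10 (mod 11).
  i = 5 (α = 4): (4−10)(4−7)(4−2)(4−6) = (−6)·(−3)·2·(−2) = −72 ≡ 5, so v_5 = 5^{−1} = 9 (mod 11).
  v = [3, 10, 1, 10, 9].
Step 2: syndromes of r = [2, 0, 4, 3, 5] (all sums mod 11).
  S_0 = Σ v_i r_i = 3·2 + 10·0 + 1·4 + 10·3 + 9·5 = 85 ≡ 8.
  S_1 = Σ v_i α_i r_i = 3·10·2 + 10·7·0 + 1·2·4 + 10·6·3 + 9·4·5 = 428 ≡ 10.
  α_i^2 mod 11 = [1, 5, 4, 3, 5].
  S_2 = Σ v_i α_i^2 r_i = 3·1·2 + 10·5·0 + 1·4·4 + 10·3·3 + 9·5·5 = 337 ≡ 7.
  S = (8, 10, 7) ≠ 0, so r is not a codeword (an error is present).
Step 3: locate the error. For a single error e at position i, S_ℓ = v_i·e·α_i^ℓ, so α_err = S_1/S_0.
  S_0^{−1} = 8^{−1} = 7 (mod 11), so α_err = 10·7 = 70 ≡ 4 = α_5. Error position i = 5.
  Consistency check: S_2/S_1 = 7·10 = 70 ≡ 4 = α_err ✓ (single-error assumption holds).
Step 4: error magnitude e = S_0/v_5 = S_0·∏_{j≠5}(α_5 − α_j) = 8·5 = 40 ≡ 7 (mod 11).
Step 5: correct position 5: c_5 = r_5 − e = 5 − 7 ≡ 9 (mod 11). Hence c = [2, 0, 4, 3, 9].
  Check: interpolating c through the α_i gives m(x) = 10 + 8·x (degree < 2) with m(α_i) = c_i for every i, so c is indeed a codeword.


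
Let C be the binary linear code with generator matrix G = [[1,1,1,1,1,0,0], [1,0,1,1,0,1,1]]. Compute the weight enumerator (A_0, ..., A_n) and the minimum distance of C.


Weight distribution: A_0 = 1, A_4 = 1, A_5 = 2. Minimum distance d = 4.

Enumerate all 2^2 = 4 messages m ∈ F_2^2.
For each, compute codeword c = mG in F_2^7, then tally its weight.
  m = 00 → c = 0000000, weight = 0.
  m = 10 → c = 1111100, weight = 5.
  m = 01 → c = 1011011, weight = 5.
  m = 11 → c = 0100111, weight = 4.
Tally weights:
  weight 0: 1 codewords.
  weight 4: 1 codewords.
  weight 5: 2 codewords.
Minimum distance d = smallest w > 0 with A_w > 0 = 4.
Sanity: Σ A_w = 4 = 2^2 = 4 ✓.


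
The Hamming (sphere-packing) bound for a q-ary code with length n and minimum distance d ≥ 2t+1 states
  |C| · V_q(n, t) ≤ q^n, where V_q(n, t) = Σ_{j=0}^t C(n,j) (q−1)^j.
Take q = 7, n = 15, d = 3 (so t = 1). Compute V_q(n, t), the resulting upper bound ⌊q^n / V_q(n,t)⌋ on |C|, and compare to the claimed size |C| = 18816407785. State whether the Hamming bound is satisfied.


V_q(n, t) = 91, q^n = 4747561509943, Hamming bound = 52171005603, |C| = 18816407785 ≤ bound (satisfied).

Step 1: Compute V_q(n, t) = Σ_{j=0}^1 C(n, j) (q−1)^j.
  j = 0: C(15,0)·(6)^0 = 1·1 = 1.
  j = 1: C(15,1)·(6)^1 = 15·6 = 90.
  V_q(n, t) = 1 + 90 = 91.
Step 2: q^n = 7^15 = 4747561509943.
Step 3: Hamming bound ⌊q^n / V_q(n,t)⌋ = ⌊4747561509943/91⌋ = 52171005603.
Step 4: Compare |C| = 18816407785 to 52171005603: satisfied.
The claimed |C| lies below the Hamming bound.


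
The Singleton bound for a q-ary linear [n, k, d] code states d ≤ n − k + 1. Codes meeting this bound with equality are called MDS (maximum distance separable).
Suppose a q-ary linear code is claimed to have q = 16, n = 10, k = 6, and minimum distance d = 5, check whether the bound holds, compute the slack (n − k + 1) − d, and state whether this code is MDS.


Singleton RHS = n − k + 1 = 5, slack = 0, bound satisfied, MDS.

Singleton bound: d ≤ n − k + 1.
Here n = 10, k = 6, so n − k + 1 = 5.
Given d = 5, check d ≤ 5: YES.
Slack = (n − k + 1) − d = 0.
The code is MDS (slack = 0).
Description: the claimed parameters are [10, 6, 5]_16; such a code would be MDS (meets Singleton bound).


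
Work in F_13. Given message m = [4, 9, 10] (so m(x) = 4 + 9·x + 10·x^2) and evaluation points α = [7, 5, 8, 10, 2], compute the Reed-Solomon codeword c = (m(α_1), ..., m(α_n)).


c = [11, 0, 1, 2, 10]

Message polynomial: m(x) = 4 + 9·x + 10·x^2 (mod 13).
For each evaluation point α_i, compute m(α_i) mod 13:
  α_1 = 7: Horner steps 10 → 1 → 11, so m(7) = 11.
  α_2 = 5: Horner steps 10 → 7 → 0, so m(5) = 0.
  α_3 = 8: Horner steps 10 → 11 → 1, so m(8) = 1.
  α_4 = 10: Horner steps 10 → 5 → 2, so m(10) = 2.
  α_5 = 2: Horner steps 10 → 3 → 10, so m(2) = 10.
Codeword c = [11, 0, 1, 2, 10] ∈ F_13^5.


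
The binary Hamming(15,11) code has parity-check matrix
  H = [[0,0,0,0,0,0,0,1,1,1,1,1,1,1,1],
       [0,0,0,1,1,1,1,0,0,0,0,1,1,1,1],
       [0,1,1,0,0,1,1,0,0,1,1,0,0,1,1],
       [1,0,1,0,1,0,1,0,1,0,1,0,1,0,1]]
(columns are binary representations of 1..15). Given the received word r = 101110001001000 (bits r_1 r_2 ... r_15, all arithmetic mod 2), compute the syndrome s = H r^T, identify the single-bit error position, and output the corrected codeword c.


s = (0, 1, 1, 0)^T, error position = 6, corrected codeword c = 101111001001000

Compute s = H r^T mod 2 one row at a time:
  s_1 = 0 + 1 + 0 + 0 + 1 + 0 + 0 + 0 = 2 ≡ 0 (mod 2).
  s_2 = 1 + 1 + 0 + 0 + 1 + 0 + 0 + 0 = 3 ≡ 1 (mod 2).
  s_3 = 0 + 1 + 0 + 0 + 0 + 0 + 0 + 0 = 1 ≡ 1 (mod 2).
  s_4 = 1 + 1 + 1 + 0 + 1 + 0 + 0 + 0 = 4 ≡ 0 (mod 2).
s = (0, 1, 1, 0)^T — this equals column 6 of H (binary 0110), so error is at position 6.
Correct: flip bit 6 of r = 101110001001000 to get c = 101111001001000.


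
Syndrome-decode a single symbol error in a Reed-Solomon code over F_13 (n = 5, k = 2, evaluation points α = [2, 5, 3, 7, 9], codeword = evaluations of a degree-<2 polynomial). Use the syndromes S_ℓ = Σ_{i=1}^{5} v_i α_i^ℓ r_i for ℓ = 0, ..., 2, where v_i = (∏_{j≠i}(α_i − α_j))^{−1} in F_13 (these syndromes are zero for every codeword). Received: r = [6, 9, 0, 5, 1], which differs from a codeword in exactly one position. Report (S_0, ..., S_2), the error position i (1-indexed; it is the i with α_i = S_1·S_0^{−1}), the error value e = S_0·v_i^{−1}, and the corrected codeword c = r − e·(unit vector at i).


S = (4, 8, 3), error at position 1, error magnitude e = 4, c = [2, 9, 0, 5, 1].

Step 1: column multipliers v_i = (∏_{j≠i}(α_i − α_j))^{−1} mod 13.
  i = 1 (α = 2): (2−5)(2−3)(2−7)(2−9) = (−3)·(−1)·(−5)·(−7) = 105 ≡ 1, so v_1 = 1^{−1} = 1 (mod 13).
  i = 2 (α = 5): (5−2)(5−3)(5−7)(5−9) = 3·2·(−2)·(−4) = 48 ≡ 9, so v_2 = 9^{−1} = 3 (mod 13).
  i = 3 (α = 3): (3−2)(3−5)(3−7)(3−9) = 1·(−2)·(−4)·(−6) = −48 ≡ 4, so v_3 = 4^{−1} = 10 (mod 13).
  i = 4 (α = 7): (7−2)(7−5)(7−3)(7−9) = 5·2·4·(−2) = −80 ≡ 11, so v_4 = 11^{−1} = 6 (mod 13).
  i = 5 (α = 9): (9−2)(9−5)(9−3)(9−7) = 7·4·6·2 = 336 ≡ 11, so v_5 = 11^{−1} = 6 (mod 13).
  v = [1, 3, 10, 6, 6].
Step 2: syndromes of r = [6, 9, 0, 5, 1] (all sums mod 13).
  S_0 = Σ v_i r_i = 1·6 + 3·9 + 10·0 + 6·5 + 6·1 = 69 ≡ 4.
  S_1 = Σ v_i α_i r_i = 1·2·6 + 3·5·9 + 10·3·0 + 6·7·5 + 6·9·1 = 411 ≡ 8.
  α_i^2 mod 13 = [4, 12, 9, 10, 3].
  S_2 = Σ v_i α_i^2 r_i = 1·4·6 + 3·12·9 + 10·9·0 + 6·10·5 + 6·3·1 = 666 ≡ 3.
  S = (4, 8, 3) ≠ 0, so r is not a codeword (an error is present).
Step 3: locate the error. For a single error e at position i, S_ℓ = v_i·e·α_i^ℓ, so α_err = S_1/S_0.
  S_0^{−1} = 4^{−1} = 10 (mod 13), so α_err = 8·10 = 80 ≡ 2 = α_1. Error position i = 1.
  Consistency check: S_2/S_1 = 3·5 = 15 ≡ 2 = α_err ✓ (single-error assumption holds).
Step 4: error magnitude e = S_0/v_1 = S_0·∏_{j≠1}(α_1 − α_j) = 4·1 = 4 ≡ 4 (mod 13).
Step 5: correct position 1: c_1 = r_1 − e = 6 − 4 ≡ 2 (mod 13). Hence c = [2, 9, 0, 5, 1].
  Check: interpolating c through the α_i gives m(x) = 6 + 11·x (degree < 2) with m(α_i) = c_i for every i, so c is indeed a codeword.


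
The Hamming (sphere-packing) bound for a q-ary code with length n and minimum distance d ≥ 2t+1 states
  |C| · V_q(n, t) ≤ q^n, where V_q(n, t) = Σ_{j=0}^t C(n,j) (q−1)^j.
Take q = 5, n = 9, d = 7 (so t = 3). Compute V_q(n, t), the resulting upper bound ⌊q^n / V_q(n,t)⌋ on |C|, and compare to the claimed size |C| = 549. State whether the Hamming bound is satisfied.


V_q(n, t) = 5989, q^n = 1953125, Hamming bound = 326, |C| = 549 > bound (violated).

Step 1: Compute V_q(n, t) = Σ_{j=0}^3 C(n, j) (q−1)^j.
  j = 0: C(9,0)·(4)^0 = 1·1 = 1.
  j = 1: C(9,1)·(4)^1 = 9·4 = 36.
  j = 2: C(9,2)·(4)^2 = 36·16 = 576.
  j = 3: C(9,3)·(4)^3 = 84·64 = 5376.
  V_q(n, t) = 1 + 36 + 576 + 5376 = 5989.
Step 2: q^n = 5^9 = 1953125.
Step 3: Hamming bound ⌊q^n / V_q(n,t)⌋ = ⌊1953125/5989⌋ = 326.
Step 4: Compare |C| = 549 to 326: violated.
The claimed |C| lies above the Hamming bound, so no 5-ary code of length 9 with d ≥ 7 can have 549 codewords.


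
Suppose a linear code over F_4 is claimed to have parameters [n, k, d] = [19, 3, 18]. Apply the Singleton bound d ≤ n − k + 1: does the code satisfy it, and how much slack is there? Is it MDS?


Singleton RHS = n − k + 1 = 17, slack = -1, bound violated (no such code; not MDS).

Singleton bound: d ≤ n − k + 1.
Here n = 19, k = 3, so n − k + 1 = 17.
Given d = 18, check d ≤ 17: NO.
Slack = (n − k + 1) − d = -1.
The slack is negative: d = 18 exceeds n − k + 1 = 17 by 1, so the Singleton bound is violated and no linear [19, 3, 18]_4 code can exist. In particular it is not MDS (MDS requires d = n − k + 1 exactly).
Description: the claimed parameters are [19, 3, 18]_4; such a code would be impossible (violates the Singleton bound).


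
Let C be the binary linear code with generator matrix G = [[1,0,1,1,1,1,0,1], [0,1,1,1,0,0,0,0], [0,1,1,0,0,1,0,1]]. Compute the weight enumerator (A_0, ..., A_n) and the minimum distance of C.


Weight distribution: A_0 = 1, A_3 = 3, A_4 = 2, A_5 = 1, A_6 = 1. Minimum distance d = 3.

Enumerate all 2^3 = 8 messages m ∈ F_2^3.
For each, compute codeword c = mG in F_2^8, then tally its weight.
  m = 000 → c = 00000000, weight = 0.
  m = 100 → c = 10111101, weight = 6.
  m = 010 → c = 01110000, weight = 3.
  m = 110 → c = 11001101, weight = 5.
  m = 001 → c = 01100101, weight = 4.
  m = 101 → c = 11011000, weight = 4.
  m = 011 → c = 00010101, weight = 3.
  m = 111 → c = 10101000, weight = 3.
Tally weights:
  weight 0: 1 codewords.
  weight 3: 3 codewords.
  weight 4: 2 codewords.
  weight 5: 1 codewords.
  weight 6: 1 codewords.
Minimum distance d = smallest w > 0 with A_w > 0 = 3.
Sanity: Σ A_w = 8 = 2^3 = 8 ✓.


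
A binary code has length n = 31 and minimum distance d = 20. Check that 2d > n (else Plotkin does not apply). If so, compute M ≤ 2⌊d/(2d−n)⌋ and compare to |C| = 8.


Plotkin bound M ≤ 4; given |C| = 8 > bound (violated).

Check applicability: 2d = 40, n = 31.
2d − n = 9 > 0, so Plotkin applies.
Compute d/(2d−n) = 20/9 ≈ 2.2222.
⌊d/(2d−n)⌋ = 2.
Plotkin bound: M ≤ 2·2 = 4.
Given |C| = 8, check: VIOLATED.
This |C| is above the Plotkin bound, so no binary code with n = 31, d = 20 and 8 codewords exists.


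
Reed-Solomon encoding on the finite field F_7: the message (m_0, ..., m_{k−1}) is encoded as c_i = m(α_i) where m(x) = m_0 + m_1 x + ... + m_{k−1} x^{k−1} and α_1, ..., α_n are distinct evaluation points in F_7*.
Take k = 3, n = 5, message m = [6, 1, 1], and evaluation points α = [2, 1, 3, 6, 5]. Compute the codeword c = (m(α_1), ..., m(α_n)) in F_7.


c = [5, 1, 4, 6, 1]

Message polynomial: m(x) = 6 + 1·x + 1·x^2 (mod 7).
For each evaluation point α_i, compute m(α_i) mod 7:
  α_1 = 2: Horner steps 1 → 3 → 5, so m(2) = 5.
  α_2 = 1: Horner steps 1 → 2 → 1, so m(1) = 1.
  α_3 = 3: Horner steps 1 → 4 → 4, so m(3) = 4.
  α_4 = 6: Horner steps 1 → 0 → 6, so m(6) = 6.
  α_5 = 5: Horner steps 1 → 6 → 1, so m(5) = 1.
Codeword c = [5, 1, 4, 6, 1] ∈ F_7^5.


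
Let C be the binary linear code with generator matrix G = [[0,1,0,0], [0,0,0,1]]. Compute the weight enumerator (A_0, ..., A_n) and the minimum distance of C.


Weight distribution: A_0 = 1, A_1 = 2, A_2 = 1. Minimum distance d = 1.

Enumerate all 2^2 = 4 messages m ∈ F_2^2.
For each, compute codeword c = mG in F_2^4, then tally its weight.
  m = 00 → c = 0000, weight = 0.
  m = 10 → c = 0100, weight = 1.
  m = 01 → c = 0001, weight = 1.
  m = 11 → c = 0101, weight = 2.
Tally weights:
  weight 0: 1 codewords.
  weight 1: 2 codewords.
  weight 2: 1 codewords.
Minimum distance d = smallest w > 0 with A_w > 0 = 1.
Sanity: Σ A_w = 4 = 2^2 = 4 ✓.


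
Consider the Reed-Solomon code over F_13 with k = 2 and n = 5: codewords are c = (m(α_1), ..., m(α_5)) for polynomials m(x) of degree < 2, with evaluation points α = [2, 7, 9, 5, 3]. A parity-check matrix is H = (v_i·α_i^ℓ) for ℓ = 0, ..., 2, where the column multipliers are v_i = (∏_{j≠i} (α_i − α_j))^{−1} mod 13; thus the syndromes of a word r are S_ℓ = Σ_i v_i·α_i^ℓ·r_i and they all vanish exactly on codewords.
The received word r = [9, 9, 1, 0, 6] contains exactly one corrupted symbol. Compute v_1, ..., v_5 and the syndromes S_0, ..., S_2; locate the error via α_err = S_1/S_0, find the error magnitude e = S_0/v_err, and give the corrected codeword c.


S = (12, 6, 3), error at position 2, error magnitude e = 2, c = [9, 7, 1, 0, 6].

Step 1: column multipliers v_i = (∏_{j≠i}(α_i − α_j))^{−1} mod 13.
  i = 1 (α = 2): (2−7)(2−9)(2−5)(2−3) = (−5)·(−7)·(−3)·(−1) = 105 ≡ 1, so v_1 = 1^{−1} = 1 (mod 13).
  i = 2 (α = 7): (7−2)(7−9)(7−5)(7−3) = 5·(−2)·2·4 = −80 ≡ 11, so v_2 = 11^{−1} = 6 (mod 13).
  i = 3 (α = 9): (9−2)(9−7)(9−5)(9−3) = 7·2·4·6 = 336 ≡ 11, so v_3 = 11^{−1} = 6 (mod 13).
  i = 4 (α = 5): (5−2)(5−7)(5−9)(5−3) = 3·(−2)·(−4)·2 = 48 ≡ 9, so v_4 = 9^{−1} = 3 (mod 13).
  i = 5 (α = 3): (3−2)(3−7)(3−9)(3−5) = 1·(−4)·(−6)·(−2) = −48 ≡ 4, so v_5 = 4^{−1} = 10 (mod 13).
  v = [1, 6, 6, 3, 10].
Step 2: syndromes of r = [9, 9, 1, 0, 6] (all sums mod 13).
  S_0 = Σ v_i r_i = 1·9 + 6·9 + 6·1 + 3·0 + 10·6 = 129 ≡ 12.
  S_1 = Σ v_i α_i r_i = 1·2·9 + 6·7·9 + 6·9·1 + 3·5·0 + 10·3·6 = 630 ≡ 6.
  α_i^2 mod 13 = [4, 10, 3, 12, 9].
  S_2 = Σ v_i α_i^2 r_i = 1·4·9 + 6·10·9 + 6·3·1 + 3·12·0 + 10·9·6 = 1134 ≡ 3.
  S = (12, 6, 3) ≠ 0, so r is not a codeword (an error is present).
Step 3: locate the error. For a single error e at position i, S_ℓ = v_i·e·α_i^ℓ, so α_err = S_1/S_0.
  S_0^{−1} = 12^{−1} = 12 (mod 13), so α_err = 6·12 = 72 ≡ 7 = α_2. Error position i = 2.
  Consistency check: S_2/S_1 = 3·11 = 33 ≡ 7 = α_err ✓ (single-error assumption holds).
Step 4: error magnitude e = S_0/v_2 = S_0·∏_{j≠2}(α_2 − α_j) = 12·11 = 132 ≡ 2 (mod 13).
Step 5: correct position 2: c_2 = r_2 − e = 9 − 2 ≡ 7 (mod 13). Hence c = [9, 7, 1, 0, 6].
  Check: interpolating c through the α_i gives m(x) = 2 + 10·x (degree < 2) with m(α_i) = c_i for every i, so c is indeed a codeword.


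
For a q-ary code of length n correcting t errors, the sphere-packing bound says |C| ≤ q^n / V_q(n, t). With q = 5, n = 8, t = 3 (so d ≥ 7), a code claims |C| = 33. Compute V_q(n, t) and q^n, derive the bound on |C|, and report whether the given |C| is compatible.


V_q(n, t) = 4065, q^n = 390625, Hamming bound = 96, |C| = 33 ≤ bound (satisfied).

Step 1: Compute V_q(n, t) = Σ_{j=0}^3 C(n, j) (q−1)^j.
  j = 0: C(8,0)·(4)^0 = 1·1 = 1.
  j = 1: C(8,1)·(4)^1 = 8·4 = 32.
  j = 2: C(8,2)·(4)^2 = 28·16 = 448.
  j = 3: C(8,3)·(4)^3 = 56·64 = 3584.
  V_q(n, t) = 1 + 32 + 448 + 3584 = 4065.
Step 2: q^n = 5^8 = 390625.
Step 3: Hamming bound ⌊q^n / V_q(n,t)⌋ = ⌊390625/4065⌋ = 96.
Step 4: Compare |C| = 33 to 96: satisfied.
The claimed |C| lies below the Hamming bound.


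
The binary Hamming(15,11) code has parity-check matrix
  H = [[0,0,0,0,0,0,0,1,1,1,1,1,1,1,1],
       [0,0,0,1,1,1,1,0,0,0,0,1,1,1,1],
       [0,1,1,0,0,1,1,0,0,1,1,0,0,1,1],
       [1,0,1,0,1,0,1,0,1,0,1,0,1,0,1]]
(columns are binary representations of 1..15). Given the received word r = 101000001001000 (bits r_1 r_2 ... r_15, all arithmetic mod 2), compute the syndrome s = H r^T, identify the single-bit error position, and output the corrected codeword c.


s = (0, 1, 1, 1)^T, error position = 7, corrected codeword c = 101000101001000

Compute s = H r^T mod 2 one row at a time:
  s_1 = 0 + 1 + 0 + 0 + 1 + 0 + 0 + 0 = 2 ≡ 0 (mod 2).
  s_2 = 0 + 0 + 0 + 0 + 1 + 0 + 0 + 0 = 1 ≡ 1 (mod 2).
  s_3 = 0 + 1 + 0 + 0 + 0 + 0 + 0 + 0 = 1 ≡ 1 (mod 2).
  s_4 = 1 + 1 + 0 + 0 + 1 + 0 + 0 + 0 = 3 ≡ 1 (mod 2).
s = (0, 1, 1, 1)^T — this equals column 7 of H (binary 0111), so error is at position 7.
Correct: flip bit 7 of r = 101000001001000 to get c = 101000101001000.


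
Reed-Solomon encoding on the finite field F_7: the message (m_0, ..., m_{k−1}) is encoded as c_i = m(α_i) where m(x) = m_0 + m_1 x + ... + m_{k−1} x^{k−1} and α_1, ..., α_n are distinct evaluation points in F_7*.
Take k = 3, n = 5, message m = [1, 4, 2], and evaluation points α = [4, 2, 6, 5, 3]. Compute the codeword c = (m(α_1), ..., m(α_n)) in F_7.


c = [0, 3, 6, 1, 3]

Message polynomial: m(x) = 1 + 4·x + 2·x^2 (mod 7).
For each evaluation point α_i, compute m(α_i) mod 7:
  α_1 = 4: Horner steps 2 → 5 → 0, so m(4) = 0.
  α_2 = 2: Horner steps 2 → 1 → 3, so m(2) = 3.
  α_3 = 6: Horner steps 2 → 2 → 6, so m(6) = 6.
  α_4 = 5: Horner steps 2 → 0 → 1, so m(5) = 1.
  α_5 = 3: Horner steps 2 → 3 → 3, so m(3) = 3.
Codeword c = [0, 3, 6, 1, 3] ∈ F_7^5.


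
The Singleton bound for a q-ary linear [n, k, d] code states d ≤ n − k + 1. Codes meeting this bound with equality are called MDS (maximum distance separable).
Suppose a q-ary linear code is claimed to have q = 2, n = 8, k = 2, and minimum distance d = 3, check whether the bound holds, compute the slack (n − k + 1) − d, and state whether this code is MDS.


Singleton RHS = n − k + 1 = 7, slack = 4, bound satisfied, not MDS.

Singleton bound: d ≤ n − k + 1.
Here n = 8, k = 2, so n − k + 1 = 7.
Given d = 3, check d ≤ 7: YES.
Slack = (n − k + 1) − d = 4.
The code is NOT MDS (slack = 4 > 0).
Description: the claimed parameters are [8, 2, 3]_2; such a code would be non-MDS.


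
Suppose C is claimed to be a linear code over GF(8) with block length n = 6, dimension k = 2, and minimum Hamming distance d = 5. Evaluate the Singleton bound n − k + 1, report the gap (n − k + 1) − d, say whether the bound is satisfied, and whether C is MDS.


Singleton RHS = n − k + 1 = 5, slack = 0, bound satisfied, MDS.

Singleton bound: d ≤ n − k + 1.
Here n = 6, k = 2, so n − k + 1 = 5.
Given d = 5, check d ≤ 5: YES.
Slack = (n − k + 1) − d = 0.
The code is MDS (slack = 0).
Description: the claimed parameters are [6, 2, 5]_8; such a code would be MDS (meets Singleton bound).


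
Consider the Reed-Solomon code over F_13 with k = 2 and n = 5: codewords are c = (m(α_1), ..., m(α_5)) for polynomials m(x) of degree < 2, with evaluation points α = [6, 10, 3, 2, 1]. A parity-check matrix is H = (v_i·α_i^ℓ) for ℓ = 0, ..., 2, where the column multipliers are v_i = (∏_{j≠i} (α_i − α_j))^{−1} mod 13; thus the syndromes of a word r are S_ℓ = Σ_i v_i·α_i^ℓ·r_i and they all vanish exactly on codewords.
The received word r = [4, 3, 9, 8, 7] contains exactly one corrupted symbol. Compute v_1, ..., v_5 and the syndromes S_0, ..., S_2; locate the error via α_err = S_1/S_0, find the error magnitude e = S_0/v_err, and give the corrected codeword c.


S = (10, 8, 9), error at position 1, error magnitude e = 5, c = [12, 3, 9, 8, 7].

Step 1: column multipliers v_i = (∏_{j≠i}(α_i − α_j))^{−1} mod 13.
  i = 1 (α = 6): (6−10)(6−3)(6−2)(6−1) = (−4)·3·4·5 = −240 ≡ 7, so v_1 = 7^{−1} = 2 (mod 13).
  i = 2 (α = 10): (10−6)(10−3)(10−2)(10−1) = 4·7·8·9 = 2016 ≡ 1, so v_2 = 1^{−1} = 1 (mod 13).
  i = 3 (α = 3): (3−6)(3−10)(3−2)(3−1) = (−3)·(−7)·1·2 = 42 ≡ 3, so v_3 = 3^{−1} = 9 (mod 13).
  i = 4 (α = 2): (2−6)(2−10)(2−3)(2−1) = (−4)·(−8)·(−1)·1 = −32 ≡ 7, so v_4 = 7^{−1} = 2 (mod 13).
  i = 5 (α = 1): (1−6)(1−10)(1−3)(1−2) = (−5)·(−9)·(−2)·(−1) = 90 ≡ 12, so v_5 = 12^{−1} = 12 (mod 13).
  v = [2, 1, 9, 2, 12].
Step 2: syndromes of r = [4, 3, 9, 8, 7] (all sums mod 13).
  S_0 = Σ v_i r_i = 2·4 + 1·3 + 9·9 + 2·8 + 12·7 = 192 ≡ 10.
  S_1 = Σ v_i α_i r_i = 2·6·4 + 1·10·3 + 9·3·9 + 2·2·8 + 12·1·7 = 437 ≡ 8.
  α_i^2 mod 13 = [10, 9, 9, 4, 1].
  S_2 = Σ v_i α_i^2 r_i = 2·10·4 + 1·9·3 + 9·9·9 + 2·4·8 + 12·1·7 = 984 ≡ 9.
  S = (10, 8, 9) ≠ 0, so r is not a codeword (an error is present).
Step 3: locate the error. For a single error e at position i, S_ℓ = v_i·e·α_i^ℓ, so α_err = S_1/S_0.
  S_0^{−1} = 10^{−1} = 4 (mod 13), so α_err = 8·4 = 32 ≡ 6 = α_1. Error position i = 1.
  Consistency check: S_2/S_1 = 9·5 = 45 ≡ 6 = α_err ✓ (single-error assumption holds).
Step 4: error magnitude e = S_0/v_1 = S_0·∏_{j≠1}(α_1 − α_j) = 10·7 = 70 ≡ 5 (mod 13).
Step 5: correct position 1: c_1 = r_1 − e = 4 − 5 ≡ 12 (mod 13). Hence c = [12, 3, 9, 8, 7].
  Check: interpolating c through the α_i gives m(x) = 6 + 1·x (degree < 2) with m(α_i) = c_i for every i, so c is indeed a codeword.


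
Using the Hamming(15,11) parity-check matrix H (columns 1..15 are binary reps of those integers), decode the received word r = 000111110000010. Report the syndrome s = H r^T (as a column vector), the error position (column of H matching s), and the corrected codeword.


s = (0, 1, 1, 0)^T, error position = 6, corrected codeword c = 000110110000010

Compute s = H r^T mod 2 one row at a time:
  s_1 = 1 + 0 + 0 + 0 + 0 + 0 + 1 + 0 = 2 ≡ 0 (mod 2).
  s_2 = 1 + 1 + 1 + 1 + 0 + 0 + 1 + 0 = 5 ≡ 1 (mod 2).
  s_3 = 0 + 0 + 1 + 1 + 0 + 0 + 1 + 0 = 3 ≡ 1 (mod 2).
  s_4 = 0 + 0 + 1 + 1 + 0 + 0 + 0 + 0 = 2 ≡ 0 (mod 2).
s = (0, 1, 1, 0)^T — this equals column 6 of H (binary 0110), so error is at position 6.
Correct: flip bit 6 of r = 000111110000010 to get c = 000110110000010.


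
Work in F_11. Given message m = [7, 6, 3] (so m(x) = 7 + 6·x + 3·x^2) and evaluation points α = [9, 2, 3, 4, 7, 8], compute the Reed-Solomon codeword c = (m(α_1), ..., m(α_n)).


c = [7, 9, 8, 2, 9, 5]

Message polynomial: m(x) = 7 + 6·x + 3·x^2 (mod 11).
For each evaluation point α_i, compute m(α_i) mod 11:
  α_1 = 9: Horner steps 3 → 0 → 7, so m(9) = 7.
  α_2 = 2: Horner steps 3 → 1 → 9, so m(2) = 9.
  α_3 = 3: Horner steps 3 → 4 → 8, so m(3) = 8.
  α_4 = 4: Horner steps 3 → 7 → 2, so m(4) = 2.
  α_5 = 7: Horner steps 3 → 5 → 9, so m(7) = 9.
  α_6 = 8: Horner steps 3 → 8 → 5, so m(8) = 5.
Codeword c = [7, 9, 8, 2, 9, 5] ∈ F_11^6.


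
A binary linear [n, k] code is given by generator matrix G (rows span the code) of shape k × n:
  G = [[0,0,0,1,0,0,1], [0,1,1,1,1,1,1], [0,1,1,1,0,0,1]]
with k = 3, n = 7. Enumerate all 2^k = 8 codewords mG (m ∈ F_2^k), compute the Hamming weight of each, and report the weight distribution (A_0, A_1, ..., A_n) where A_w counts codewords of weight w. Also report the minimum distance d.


Weight distribution: A_0 = 1, A_2 = 3, A_4 = 3, A_6 = 1. Minimum distance d = 2.

Enumerate all 2^3 = 8 messages m ∈ F_2^3.
For each, compute codeword c = mG in F_2^7, then tally its weight.
  m = 000 → c = 0000000, weight = 0.
  m = 100 → c = 0001001, weight = 2.
  m = 010 → c = 0111111, weight = 6.
  m = 110 → c = 0110110, weight = 4.
  m = 001 → c = 0111001, weight = 4.
  m = 101 → c = 0110000, weight = 2.
  m = 011 → c = 0000110, weight = 2.
  m = 111 → c = 0001111, weight = 4.
Tally weights:
  weight 0: 1 codewords.
  weight 2: 3 codewords.
  weight 4: 3 codewords.
  weight 6: 1 codewords.
Minimum distance d = smallest w > 0 with A_w > 0 = 2.
Sanity: Σ A_w = 8 = 2^3 = 8 ✓.
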